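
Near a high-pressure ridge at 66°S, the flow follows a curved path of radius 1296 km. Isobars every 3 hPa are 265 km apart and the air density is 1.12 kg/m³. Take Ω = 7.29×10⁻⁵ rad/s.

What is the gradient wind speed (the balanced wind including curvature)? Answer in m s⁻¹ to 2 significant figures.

8.0 m s⁻¹

Coriolis parameter at 66°S:
f = 2Ω sin φ = 2 × 7.29×10⁻⁵ × sin 66° = 1.33×10⁻⁴ s⁻¹
Pressure gradient: |∂P/∂n| = 300 Pa / 265000 m = 1.13×10⁻³ Pa/m
Geostrophic speed: V_g = |∂P/∂n|/(fρ) = 1.13×10⁻³/(1.33×10⁻⁴ × 1.12) = 7.59 m/s
Around a high, pressure-gradient force acts outward with centrifugal, so Coriolis balances both:
fV = (1/ρ)|∂P/∂n| + V²/R  →  V² − fR·V + fR·V_g = 0
With fR = 1.33×10⁻⁴ × 1296×10³ m = 173 m/s:
V = [fR − √((fR)² − 4 fR V_g)]/2 = [173 − √(173² − 4×173×7.59)]/2 = 7.96 m/s
Supergeostrophic (V > V_g = 7.59 m/s), as expected around a high.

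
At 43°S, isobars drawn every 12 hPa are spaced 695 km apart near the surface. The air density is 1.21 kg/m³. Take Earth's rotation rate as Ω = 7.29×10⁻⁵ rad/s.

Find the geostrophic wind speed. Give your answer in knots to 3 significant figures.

27.9 knots

Coriolis parameter at 43°S:
f = 2Ω sin φ = 2 × 7.29×10⁻⁵ × sin 43° = 9.94×10⁻⁵ s⁻¹
Pressure gradient: |∂P/∂n| = 1200 Pa / 695000 m = 1.73×10⁻³ Pa/m
Geostrophic balance (pressure-gradient force = Coriolis force):
V_g = (1/(fρ)) |∂P/∂n| = 1.73×10⁻³ / (9.94×10⁻⁵ × 1.21) = 14.4 m/s
Converting: 14.4 m/s × 1.944 = 27.9 knots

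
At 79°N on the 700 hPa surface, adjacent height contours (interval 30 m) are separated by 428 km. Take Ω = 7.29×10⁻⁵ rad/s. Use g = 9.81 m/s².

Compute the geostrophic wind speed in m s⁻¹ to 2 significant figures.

4.8 m s⁻¹

Coriolis parameter at 79°N:
f = 2Ω sin φ = 2 × 7.29×10⁻⁵ × sin 79° = 1.43×10⁻⁴ s⁻¹
Height gradient: |∂Z/∂n| = 30 m / 428000 m = 7.01×10⁻⁵
On a pressure surface, geostrophic balance gives V_g = (g/f)|∂Z/∂n|:
V_g = 9.81 × 7.01×10⁻⁵ / 1.43×10⁻⁴ = 4.80 m/s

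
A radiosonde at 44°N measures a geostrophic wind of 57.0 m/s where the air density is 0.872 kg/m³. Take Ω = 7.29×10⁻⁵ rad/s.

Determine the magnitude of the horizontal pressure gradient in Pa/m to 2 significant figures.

Coriolis parameter at 44°N:
f = 2Ω sin φ = 2 × 7.29×10⁻⁵ × sin 44° = 1.01×10⁻⁴ s⁻¹
Geostrophic balance rearranged: |∂P/∂n| = f ρ V_g
|∂P/∂n| = 1.01×10⁻⁴ × 0.872 × 57.0 = 5.03×10⁻³ Pa/m

5.0×10⁻³ Pa/m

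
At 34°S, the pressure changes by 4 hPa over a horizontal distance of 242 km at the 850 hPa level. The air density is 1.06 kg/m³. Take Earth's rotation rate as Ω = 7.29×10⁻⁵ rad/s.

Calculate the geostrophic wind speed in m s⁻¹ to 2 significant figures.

19 m s⁻¹

Coriolis parameter at 34°S:
f = 2Ω sin φ = 2 × 7.29×10⁻⁵ × sin 34° = 8.15×10⁻⁵ s⁻¹
Pressure gradient: |∂P/∂n| = 400 Pa / 242000 m = 1.65×10⁻³ Pa/m
Geostrophic balance (pressure-gradient force = Coriolis force):
V_g = (1/(fρ)) |∂P/∂n| = 1.65×10⁻³ / (8.15×10⁻⁵ × 1.06) = 19.1 m/s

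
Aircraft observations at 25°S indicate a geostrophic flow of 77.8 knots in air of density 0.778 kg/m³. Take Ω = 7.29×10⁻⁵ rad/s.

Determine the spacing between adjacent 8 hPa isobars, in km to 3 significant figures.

417 km

Coriolis parameter at 25°S:
f = 2Ω sin φ = 2 × 7.29×10⁻⁵ × sin 25° = 6.16×10⁻⁵ s⁻¹
Wind speed in SI: 77.8 knots = 40.0 m/s
Geostrophic balance rearranged: |∂P/∂n| = f ρ V_g
|∂P/∂n| = 6.16×10⁻⁵ × 0.778 × 40.0 = 1.92×10⁻³ Pa/m
Isobar spacing: Δn = ΔP/|∂P/∂n| = 800 Pa / 1.92×10⁻³ Pa/m = 416953 m ≈ 417 km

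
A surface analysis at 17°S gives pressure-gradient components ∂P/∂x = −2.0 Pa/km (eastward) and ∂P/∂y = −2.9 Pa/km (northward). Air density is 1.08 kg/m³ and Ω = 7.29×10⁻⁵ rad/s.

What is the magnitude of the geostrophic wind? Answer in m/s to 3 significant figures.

76.5 m/s

Coriolis parameter at 17°S:
f = 2Ω sin φ = 2 × 7.29×10⁻⁵ × sin 17° = 4.26×10⁻⁵ s⁻¹
In the Southern Hemisphere f is negative: f = −4.26×10⁻⁵ s⁻¹.
Component geostrophic relations (x east, y north):
u_g = −(1/(fρ)) ∂P/∂y,  v_g = (1/(fρ)) ∂P/∂x
u_g = −(−2.9×10⁻³)/(−4.26×10⁻⁵ × 1.08) = −63.0 m/s;  v_g = (−2.0×10⁻³)/(−4.26×10⁻⁵ × 1.08) = 43.4 m/s
|V_g| = √(u_g² + v_g²) = 76.5 m/s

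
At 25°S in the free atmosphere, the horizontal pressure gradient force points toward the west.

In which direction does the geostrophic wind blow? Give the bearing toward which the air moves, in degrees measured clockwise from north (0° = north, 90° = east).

The pressure-gradient force points toward the west (bearing 270°).
Geostrophic balance: in the Southern Hemisphere the Coriolis force deflects motion to the left, so the geostrophic wind blows 90° to the left of the pressure-gradient force (low pressure on the right).
Rotating 270° by 90° counterclockwise gives 180° — the wind blows toward the south.

180°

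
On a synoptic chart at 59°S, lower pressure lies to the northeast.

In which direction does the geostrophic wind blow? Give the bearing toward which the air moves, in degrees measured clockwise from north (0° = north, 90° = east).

The pressure-gradient force points toward the northeast (bearing 045°).
Geostrophic balance: in the Southern Hemisphere the Coriolis force deflects motion to the left, so the geostrophic wind blows 90° to the left of the pressure-gradient force (low pressure on the right).
Rotating 045° by 90° counterclockwise gives 315° — the wind blows toward the northwest.

315°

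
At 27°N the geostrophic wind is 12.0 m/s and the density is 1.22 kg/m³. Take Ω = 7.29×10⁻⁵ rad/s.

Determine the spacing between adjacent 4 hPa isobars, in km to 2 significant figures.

410 km

Coriolis parameter at 27°N:
f = 2Ω sin φ = 2 × 7.29×10⁻⁵ × sin 27° = 6.62×10⁻⁵ s⁻¹
Geostrophic balance rearranged: |∂P/∂n| = f ρ V_g
|∂P/∂n| = 6.62×10⁻⁵ × 1.22 × 12.0 = 9.69×10⁻⁴ Pa/m
Isobar spacing: Δn = ΔP/|∂P/∂n| = 400 Pa / 9.69×10⁻⁴ Pa/m = 412776 m ≈ 410 km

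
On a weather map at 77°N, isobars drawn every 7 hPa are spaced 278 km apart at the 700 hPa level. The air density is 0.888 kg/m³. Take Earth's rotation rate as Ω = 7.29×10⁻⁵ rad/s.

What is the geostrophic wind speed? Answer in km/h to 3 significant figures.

71.9 km/h

Coriolis parameter at 77°N:
f = 2Ω sin φ = 2 × 7.29×10⁻⁵ × sin 77° = 1.42×10⁻⁴ s⁻¹
Pressure gradient: |∂P/∂n| = 700 Pa / 278000 m = 2.52×10⁻³ Pa/m
Geostrophic balance (pressure-gradient force = Coriolis force):
V_g = (1/(fρ)) |∂P/∂n| = 2.52×10⁻³ / (1.42×10⁻⁴ × 0.888) = 20.0 m/s
Converting: 20.0 m/s × 3.6 = 71.9 km/h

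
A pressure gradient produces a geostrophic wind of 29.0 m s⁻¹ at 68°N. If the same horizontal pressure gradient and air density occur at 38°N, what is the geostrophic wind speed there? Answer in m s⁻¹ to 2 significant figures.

With the same pressure gradient and density, V_g ∝ 1/f ∝ 1/sin φ.
V₂ = V₁ · sin φ₁ / sin φ₂ = 29.0 × sin 68° / sin 38°
V₂ = 29.0 × 0.9272/0.6157 = 44 m s⁻¹

44 m s⁻¹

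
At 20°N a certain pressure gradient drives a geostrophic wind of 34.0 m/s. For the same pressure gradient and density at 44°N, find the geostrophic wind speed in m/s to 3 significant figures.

16.7 m/s

With the same pressure gradient and density, V_g ∝ 1/f ∝ 1/sin φ.
V₂ = V₁ · sin φ₁ / sin φ₂ = 34.0 × sin 20° / sin 44°
V₂ = 34.0 × 0.3420/0.6947 = 16.7 m/s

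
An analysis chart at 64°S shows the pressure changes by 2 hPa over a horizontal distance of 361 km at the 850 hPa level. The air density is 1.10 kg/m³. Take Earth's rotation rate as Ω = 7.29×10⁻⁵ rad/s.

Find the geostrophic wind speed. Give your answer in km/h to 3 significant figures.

Coriolis parameter at 64°S:
f = 2Ω sin φ = 2 × 7.29×10⁻⁵ × sin 64° = 1.31×10⁻⁴ s⁻¹
Pressure gradient: |∂P/∂n| = 200 Pa / 361000 m = 5.54×10⁻⁴ Pa/m
Geostrophic balance (pressure-gradient force = Coriolis force):
V_g = (1/(fρ)) |∂P/∂n| = 5.54×10⁻⁴ / (1.31×10⁻⁴ × 1.10) = 3.84 m/s
Converting: 3.84 m/s × 3.6 = 13.8 km/h

13.8 km/h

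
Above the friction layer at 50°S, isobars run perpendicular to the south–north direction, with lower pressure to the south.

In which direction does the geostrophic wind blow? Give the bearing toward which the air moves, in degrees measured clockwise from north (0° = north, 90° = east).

The pressure-gradient force points toward the south (bearing 180°).
Geostrophic balance: in the Southern Hemisphere the Coriolis force deflects motion to the left, so the geostrophic wind blows 90° to the left of the pressure-gradient force (low pressure on the right).
Rotating 180° by 90° counterclockwise gives 090° — the wind blows toward the east.

090°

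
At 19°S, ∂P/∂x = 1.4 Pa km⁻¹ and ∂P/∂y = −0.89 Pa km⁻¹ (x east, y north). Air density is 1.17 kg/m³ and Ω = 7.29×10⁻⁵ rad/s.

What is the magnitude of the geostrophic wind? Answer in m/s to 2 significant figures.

Coriolis parameter at 19°S:
f = 2Ω sin φ = 2 × 7.29×10⁻⁵ × sin 19° = 4.75×10⁻⁵ s⁻¹
In the Southern Hemisphere f is negative: f = −4.75×10⁻⁵ s⁻¹.
Component geostrophic relations (x east, y north):
u_g = −(1/(fρ)) ∂P/∂y,  v_g = (1/(fρ)) ∂P/∂x
u_g = −(−0.89×10⁻³)/(−4.75×10⁻⁵ × 1.17) = −16.0 m/s;  v_g = (1.4×10⁻³)/(−4.75×10⁻⁵ × 1.17) = −25.2 m/s
|V_g| = √(u_g² + v_g²) = 29.9 m/s

30 m/s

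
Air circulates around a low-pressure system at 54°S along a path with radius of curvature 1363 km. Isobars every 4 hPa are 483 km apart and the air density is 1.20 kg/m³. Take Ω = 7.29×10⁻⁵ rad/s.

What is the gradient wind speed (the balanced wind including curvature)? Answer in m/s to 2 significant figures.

5.7 m/s

Coriolis parameter at 54°S:
f = 2Ω sin φ = 2 × 7.29×10⁻⁵ × sin 54° = 1.18×10⁻⁴ s⁻¹
Pressure gradient: |∂P/∂n| = 400 Pa / 483000 m = 8.28×10⁻⁴ Pa/m
Geostrophic speed: V_g = |∂P/∂n|/(fρ) = 8.28×10⁻⁴/(1.18×10⁻⁴ × 1.20) = 5.85 m/s
Around a low, centrifugal force acts outward with Coriolis, so pressure-gradient force balances both:
(1/ρ)|∂P/∂n| = fV + V²/R  →  V² + fR·V − fR·V_g = 0
With fR = 1.18×10⁻⁴ × 1363×10³ m = 161 m/s:
V = [−fR + √((fR)² + 4 fR V_g)]/2 = [−161 + √(161² + 4×161×5.85)]/2 = 5.65 m/s
Subgeostrophic (V < V_g = 5.85 m/s), as expected around a low.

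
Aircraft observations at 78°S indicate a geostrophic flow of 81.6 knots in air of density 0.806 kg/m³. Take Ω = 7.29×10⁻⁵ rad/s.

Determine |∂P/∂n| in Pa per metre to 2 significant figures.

4.8×10⁻³ Pa/m

Coriolis parameter at 78°S:
f = 2Ω sin φ = 2 × 7.29×10⁻⁵ × sin 78° = 1.43×10⁻⁴ s⁻¹
Wind speed in SI: 81.6 knots = 42.0 m/s
Geostrophic balance rearranged: |∂P/∂n| = f ρ V_g
|∂P/∂n| = 1.43×10⁻⁴ × 0.806 × 42.0 = 4.83×10⁻³ Pa/m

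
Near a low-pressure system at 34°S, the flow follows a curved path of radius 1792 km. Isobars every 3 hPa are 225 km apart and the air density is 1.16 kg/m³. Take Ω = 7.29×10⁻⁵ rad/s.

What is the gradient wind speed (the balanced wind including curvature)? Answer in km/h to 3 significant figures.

Coriolis parameter at 34°S:
f = 2Ω sin φ = 2 × 7.29×10⁻⁵ × sin 34° = 8.15×10⁻⁵ s⁻¹
Pressure gradient: |∂P/∂n| = 300 Pa / 225000 m = 1.33×10⁻³ Pa/m
Geostrophic speed: V_g = |∂P/∂n|/(fρ) = 1.33×10⁻³/(8.15×10⁻⁵ × 1.16) = 14.1 m/s
Around a low, centrifugal force acts outward with Coriolis, so pressure-gradient force balances both:
(1/ρ)|∂P/∂n| = fV + V²/R  →  V² + fR·V − fR·V_g = 0
With fR = 8.15×10⁻⁵ × 1792×10³ m = 146 m/s:
V = [−fR + √((fR)² + 4 fR V_g)]/2 = [−146 + √(146² + 4×146×14.1)]/2 = 13 m/s
Subgeostrophic (V < V_g = 14.1 m/s), as expected around a low.
Converting: 13 m/s × 3.6 = 46.6 km/h

46.6 km/h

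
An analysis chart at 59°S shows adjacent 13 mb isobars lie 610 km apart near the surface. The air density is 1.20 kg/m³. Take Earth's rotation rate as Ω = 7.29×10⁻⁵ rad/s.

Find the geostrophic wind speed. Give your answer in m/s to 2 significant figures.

14 m/s

Coriolis parameter at 59°S:
f = 2Ω sin φ = 2 × 7.29×10⁻⁵ × sin 59° = 1.25×10⁻⁴ s⁻¹
Pressure gradient: |∂P/∂n| = 1300 Pa / 610000 m = 2.13×10⁻³ Pa/m
Geostrophic balance (pressure-gradient force = Coriolis force):
V_g = (1/(fρ)) |∂P/∂n| = 2.13×10⁻³ / (1.25×10⁻⁴ × 1.20) = 14.2 m/s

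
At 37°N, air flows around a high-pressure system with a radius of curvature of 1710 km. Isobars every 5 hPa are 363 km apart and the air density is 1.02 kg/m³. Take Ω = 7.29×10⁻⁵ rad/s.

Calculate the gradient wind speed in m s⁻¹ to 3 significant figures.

17.4 m s⁻¹

Coriolis parameter at 37°N:
f = 2Ω sin φ = 2 × 7.29×10⁻⁵ × sin 37° = 8.77×10⁻⁵ s⁻¹
Pressure gradient: |∂P/∂n| = 500 Pa / 363000 m = 1.38×10⁻³ Pa/m
Geostrophic speed: V_g = |∂P/∂n|/(fρ) = 1.38×10⁻³/(8.77×10⁻⁵ × 1.02) = 15.4 m/s
Around a high, pressure-gradient force acts outward with centrifugal, so Coriolis balances both:
fV = (1/ρ)|∂P/∂n| + V²/R  →  V² − fR·V + fR·V_g = 0
With fR = 8.77×10⁻⁵ × 1710×10³ m = 150 m/s:
V = [fR − √((fR)² − 4 fR V_g)]/2 = [150 − √(150² − 4×150×15.4)]/2 = 17.4 m/s
Supergeostrophic (V > V_g = 15.4 m/s), as expected around a high.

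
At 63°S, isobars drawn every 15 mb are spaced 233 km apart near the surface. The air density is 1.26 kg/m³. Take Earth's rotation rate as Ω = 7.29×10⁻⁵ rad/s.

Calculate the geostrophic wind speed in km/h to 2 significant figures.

Coriolis parameter at 63°S:
f = 2Ω sin φ = 2 × 7.29×10⁻⁵ × sin 63° = 1.30×10⁻⁴ s⁻¹
Pressure gradient: |∂P/∂n| = 1500 Pa / 233000 m = 6.44×10⁻³ Pa/m
Geostrophic balance (pressure-gradient force = Coriolis force):
V_g = (1/(fρ)) |∂P/∂n| = 6.44×10⁻³ / (1.30×10⁻⁴ × 1.26) = 39.3 m/s
Converting: 39.3 m/s × 3.6 = 140 km/h

140 km/h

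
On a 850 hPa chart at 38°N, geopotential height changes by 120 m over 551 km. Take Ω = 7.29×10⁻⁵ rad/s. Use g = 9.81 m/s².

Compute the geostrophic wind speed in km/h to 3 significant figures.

85.7 km/h

Coriolis parameter at 38°N:
f = 2Ω sin φ = 2 × 7.29×10⁻⁵ × sin 38° = 8.98×10⁻⁵ s⁻¹
Height gradient: |∂Z/∂n| = 120 m / 551000 m = 2.18×10⁻⁴
On a pressure surface, geostrophic balance gives V_g = (g/f)|∂Z/∂n|:
V_g = 9.81 × 2.18×10⁻⁴ / 8.98×10⁻⁵ = 23.8 m/s
Converting: 23.8 m/s × 3.6 = 85.7 km/h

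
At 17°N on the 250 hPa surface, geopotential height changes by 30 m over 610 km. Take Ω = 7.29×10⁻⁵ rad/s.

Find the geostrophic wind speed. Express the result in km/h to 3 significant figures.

Coriolis parameter at 17°N:
f = 2Ω sin φ = 2 × 7.29×10⁻⁵ × sin 17° = 4.26×10⁻⁵ s⁻¹
Height gradient: |∂Z/∂n| = 30 m / 610000 m = 4.92×10⁻⁵
On a pressure surface, geostrophic balance gives V_g = (g/f)|∂Z/∂n|:
V_g = 9.81 × 4.92×10⁻⁵ / 4.26×10⁻⁵ = 11.3 m/s
Converting: 11.3 m/s × 3.6 = 40.7 km/h

40.7 km/h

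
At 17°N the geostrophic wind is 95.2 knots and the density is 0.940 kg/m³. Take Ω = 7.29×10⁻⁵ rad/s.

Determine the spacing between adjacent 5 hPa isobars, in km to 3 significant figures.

Coriolis parameter at 17°N:
f = 2Ω sin φ = 2 × 7.29×10⁻⁵ × sin 17° = 4.26×10⁻⁵ s⁻¹
Wind speed in SI: 95.2 knots = 49.0 m/s
Geostrophic balance rearranged: |∂P/∂n| = f ρ V_g
|∂P/∂n| = 4.26×10⁻⁵ × 0.940 × 49.0 = 1.96×10⁻³ Pa/m
Isobar spacing: Δn = ΔP/|∂P/∂n| = 500 Pa / 1.96×10⁻³ Pa/m = 254785 m ≈ 255 km

255 km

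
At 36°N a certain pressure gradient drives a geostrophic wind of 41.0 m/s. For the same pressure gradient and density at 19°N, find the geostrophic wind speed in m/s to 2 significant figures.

74 m/s

With the same pressure gradient and density, V_g ∝ 1/f ∝ 1/sin φ.
V₂ = V₁ · sin φ₁ / sin φ₂ = 41.0 × sin 36° / sin 19°
V₂ = 41.0 × 0.5878/0.3256 = 74 m/s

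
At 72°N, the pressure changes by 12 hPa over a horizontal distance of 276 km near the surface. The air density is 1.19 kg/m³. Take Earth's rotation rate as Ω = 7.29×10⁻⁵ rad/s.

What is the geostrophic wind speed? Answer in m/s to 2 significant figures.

Coriolis parameter at 72°N:
f = 2Ω sin φ = 2 × 7.29×10⁻⁵ × sin 72° = 1.39×10⁻⁴ s⁻¹
Pressure gradient: |∂P/∂n| = 1200 Pa / 276000 m = 4.35×10⁻³ Pa/m
Geostrophic balance (pressure-gradient force = Coriolis force):
V_g = (1/(fρ)) |∂P/∂n| = 4.35×10⁻³ / (1.39×10⁻⁴ × 1.19) = 26.3 m/s

26 m/s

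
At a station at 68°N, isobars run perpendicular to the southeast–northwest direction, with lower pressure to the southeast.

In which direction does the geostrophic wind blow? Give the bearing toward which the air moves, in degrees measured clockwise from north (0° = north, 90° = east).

The pressure-gradient force points toward the southeast (bearing 135°).
Geostrophic balance: in the Northern Hemisphere the Coriolis force deflects motion to the right, so the geostrophic wind blows 90° to the right of the pressure-gradient force (low pressure on the left).
Rotating 135° by 90° clockwise gives 225° — the wind blows toward the southwest.

225°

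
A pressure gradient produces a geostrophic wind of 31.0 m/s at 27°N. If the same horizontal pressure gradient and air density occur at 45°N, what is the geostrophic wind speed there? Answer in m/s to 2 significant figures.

With the same pressure gradient and density, V_g ∝ 1/f ∝ 1/sin φ.
V₂ = V₁ · sin φ₁ / sin φ₂ = 31.0 × sin 27° / sin 45°
V₂ = 31.0 × 0.4540/0.7071 = 20 m/s

20 m/s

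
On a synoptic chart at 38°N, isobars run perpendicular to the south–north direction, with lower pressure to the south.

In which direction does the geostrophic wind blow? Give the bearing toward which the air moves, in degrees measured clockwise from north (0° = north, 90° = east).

270°

The pressure-gradient force points toward the south (bearing 180°).
Geostrophic balance: in the Northern Hemisphere the Coriolis force deflects motion to the right, so the geostrophic wind blows 90° to the right of the pressure-gradient force (low pressure on the left).
Rotating 180° by 90° clockwise gives 270° — the wind blows toward the west.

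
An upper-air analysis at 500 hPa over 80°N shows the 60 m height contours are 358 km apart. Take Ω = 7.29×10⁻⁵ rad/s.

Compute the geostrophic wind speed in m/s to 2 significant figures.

11 m/s

Coriolis parameter at 80°N:
f = 2Ω sin φ = 2 × 7.29×10⁻⁵ × sin 80° = 1.44×10⁻⁴ s⁻¹
Height gradient: |∂Z/∂n| = 60 m / 358000 m = 1.68×10⁻⁴
On a pressure surface, geostrophic balance gives V_g = (g/f)|∂Z/∂n|:
V_g = 9.81 × 1.68×10⁻⁴ / 1.44×10⁻⁴ = 11.5 m/s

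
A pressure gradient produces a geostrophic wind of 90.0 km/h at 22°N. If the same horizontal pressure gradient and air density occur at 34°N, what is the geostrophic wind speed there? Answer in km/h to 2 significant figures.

With the same pressure gradient and density, V_g ∝ 1/f ∝ 1/sin φ.
V₂ = V₁ · sin φ₁ / sin φ₂ = 90.0 × sin 22° / sin 34°
V₂ = 90.0 × 0.3746/0.5592 = 60 km/h

60 km/h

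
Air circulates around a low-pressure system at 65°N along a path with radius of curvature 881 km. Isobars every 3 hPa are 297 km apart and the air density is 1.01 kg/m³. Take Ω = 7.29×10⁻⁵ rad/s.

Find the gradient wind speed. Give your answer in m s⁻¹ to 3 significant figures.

7.13 m s⁻¹

Coriolis parameter at 65°N:
f = 2Ω sin φ = 2 × 7.29×10⁻⁵ × sin 65° = 1.32×10⁻⁴ s⁻¹
Pressure gradient: |∂P/∂n| = 300 Pa / 297000 m = 1.01×10⁻³ Pa/m
Geostrophic speed: V_g = |∂P/∂n|/(fρ) = 1.01×10⁻³/(1.32×10⁻⁴ × 1.01) = 7.57 m/s
Around a low, centrifugal force acts outward with Coriolis, so pressure-gradient force balances both:
(1/ρ)|∂P/∂n| = fV + V²/R  →  V² + fR·V − fR·V_g = 0
With fR = 1.32×10⁻⁴ × 881×10³ m = 116 m/s:
V = [−fR + √((fR)² + 4 fR V_g)]/2 = [−116 + √(116² + 4×116×7.57)]/2 = 7.13 m/s
Subgeostrophic (V < V_g = 7.57 m/s), as expected around a low.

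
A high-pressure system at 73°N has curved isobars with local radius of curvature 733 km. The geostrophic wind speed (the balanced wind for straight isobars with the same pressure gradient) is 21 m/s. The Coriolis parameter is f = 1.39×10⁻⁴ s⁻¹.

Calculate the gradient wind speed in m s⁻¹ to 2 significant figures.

30 m s⁻¹

Around a high, pressure-gradient force acts outward with centrifugal, so Coriolis balances both:
fV = (1/ρ)|∂P/∂n| + V²/R  →  V² − fR·V + fR·V_g = 0
With fR = 1.39×10⁻⁴ × 733×10³ m = 102 m/s:
V = [fR − √((fR)² − 4 fR V_g)]/2 = [102 − √(102² − 4×102×21)]/2 = 29.6 m/s
Supergeostrophic (V > V_g = 21 m/s), as expected around a high.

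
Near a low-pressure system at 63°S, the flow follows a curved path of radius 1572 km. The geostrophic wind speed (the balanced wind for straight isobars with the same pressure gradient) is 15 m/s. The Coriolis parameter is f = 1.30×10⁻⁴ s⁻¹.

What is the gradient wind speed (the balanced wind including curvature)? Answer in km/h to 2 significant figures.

Around a low, centrifugal force acts outward with Coriolis, so pressure-gradient force balances both:
(1/ρ)|∂P/∂n| = fV + V²/R  →  V² + fR·V − fR·V_g = 0
With fR = 1.30×10⁻⁴ × 1572×10³ m = 204 m/s:
V = [−fR + √((fR)² + 4 fR V_g)]/2 = [−204 + √(204² + 4×204×15)]/2 = 14 m/s
Subgeostrophic (V < V_g = 15 m/s), as expected around a low.
Converting: 14 m/s × 3.6 = 51 km/h

51 km/h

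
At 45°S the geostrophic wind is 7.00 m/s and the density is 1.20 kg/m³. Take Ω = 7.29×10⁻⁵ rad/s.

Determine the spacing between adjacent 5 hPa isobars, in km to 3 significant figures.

577 km

Coriolis parameter at 45°S:
f = 2Ω sin φ = 2 × 7.29×10⁻⁵ × sin 45° = 1.03×10⁻⁴ s⁻¹
Geostrophic balance rearranged: |∂P/∂n| = f ρ V_g
|∂P/∂n| = 1.03×10⁻⁴ × 1.20 × 7.00 = 8.66×10⁻⁴ Pa/m
Isobar spacing: Δn = ΔP/|∂P/∂n| = 500 Pa / 8.66×10⁻⁴ Pa/m = 577362 m ≈ 577 km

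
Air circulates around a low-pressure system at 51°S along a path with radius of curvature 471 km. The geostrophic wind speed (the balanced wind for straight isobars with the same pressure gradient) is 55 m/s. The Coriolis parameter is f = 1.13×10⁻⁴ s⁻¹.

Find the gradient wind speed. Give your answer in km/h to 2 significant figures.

120 km/h

Around a low, centrifugal force acts outward with Coriolis, so pressure-gradient force balances both:
(1/ρ)|∂P/∂n| = fV + V²/R  →  V² + fR·V − fR·V_g = 0
With fR = 1.13×10⁻⁴ × 471×10³ m = 53.2 m/s:
V = [−fR + √((fR)² + 4 fR V_g)]/2 = [−53.2 + √(53.2² + 4×53.2×55)]/2 = 33.7 m/s
Subgeostrophic (V < V_g = 55 m/s), as expected around a low.
Converting: 33.7 m/s × 3.6 = 120 km/h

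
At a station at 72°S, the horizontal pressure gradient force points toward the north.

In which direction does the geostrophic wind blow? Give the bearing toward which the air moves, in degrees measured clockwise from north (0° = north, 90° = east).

The pressure-gradient force points toward the north (bearing 000°).
Geostrophic balance: in the Southern Hemisphere the Coriolis force deflects motion to the left, so the geostrophic wind blows 90° to the left of the pressure-gradient force (low pressure on the right).
Rotating 000° by 90° counterclockwise gives 270° — the wind blows toward the west.

270°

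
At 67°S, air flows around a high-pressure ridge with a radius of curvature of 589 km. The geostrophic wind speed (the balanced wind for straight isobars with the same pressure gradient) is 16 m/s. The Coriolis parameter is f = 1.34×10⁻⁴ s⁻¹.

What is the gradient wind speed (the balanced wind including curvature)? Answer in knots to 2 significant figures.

Around a high, pressure-gradient force acts outward with centrifugal, so Coriolis balances both:
fV = (1/ρ)|∂P/∂n| + V²/R  →  V² − fR·V + fR·V_g = 0
With fR = 1.34×10⁻⁴ × 589×10³ m = 78.9 m/s:
V = [fR − √((fR)² − 4 fR V_g)]/2 = [78.9 − √(78.9² − 4×78.9×16)]/2 = 22.3 m/s
Supergeostrophic (V > V_g = 16 m/s), as expected around a high.
Converting: 22.3 m/s × 1.944 = 43 knots

43 knots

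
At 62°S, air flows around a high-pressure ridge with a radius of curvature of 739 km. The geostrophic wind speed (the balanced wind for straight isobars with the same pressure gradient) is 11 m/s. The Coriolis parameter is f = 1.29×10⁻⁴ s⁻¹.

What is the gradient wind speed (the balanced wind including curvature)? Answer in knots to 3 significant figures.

Around a high, pressure-gradient force acts outward with centrifugal, so Coriolis balances both:
fV = (1/ρ)|∂P/∂n| + V²/R  →  V² − fR·V + fR·V_g = 0
With fR = 1.29×10⁻⁴ × 739×10³ m = 95.3 m/s:
V = [fR − √((fR)² − 4 fR V_g)]/2 = [95.3 − √(95.3² − 4×95.3×11)]/2 = 12.7 m/s
Supergeostrophic (V > V_g = 11 m/s), as expected around a high.
Converting: 12.7 m/s × 1.944 = 24.7 knots

24.7 knots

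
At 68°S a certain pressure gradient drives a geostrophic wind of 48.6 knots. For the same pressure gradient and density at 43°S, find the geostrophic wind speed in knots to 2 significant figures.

66 knots

With the same pressure gradient and density, V_g ∝ 1/f ∝ 1/sin φ.
V₂ = V₁ · sin φ₁ / sin φ₂ = 48.6 × sin 68° / sin 43°
V₂ = 48.6 × 0.9272/0.6820 = 66 knots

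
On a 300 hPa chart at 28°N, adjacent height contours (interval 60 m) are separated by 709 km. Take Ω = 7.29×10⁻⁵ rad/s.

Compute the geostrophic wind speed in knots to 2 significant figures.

24 knots

Coriolis parameter at 28°N:
f = 2Ω sin φ = 2 × 7.29×10⁻⁵ × sin 28° = 6.84×10⁻⁵ s⁻¹
Height gradient: |∂Z/∂n| = 60 m / 709000 m = 8.46×10⁻⁵
On a pressure surface, geostrophic balance gives V_g = (g/f)|∂Z/∂n|:
V_g = 9.81 × 8.46×10⁻⁵ / 6.84×10⁻⁵ = 12.1 m/s
Converting: 12.1 m/s × 1.944 = 24 knots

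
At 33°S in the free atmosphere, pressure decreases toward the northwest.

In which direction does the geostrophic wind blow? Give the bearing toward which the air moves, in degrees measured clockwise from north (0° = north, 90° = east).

The pressure-gradient force points toward the northwest (bearing 315°).
Geostrophic balance: in the Southern Hemisphere the Coriolis force deflects motion to the left, so the geostrophic wind blows 90° to the left of the pressure-gradient force (low pressure on the right).
Rotating 315° by 90° counterclockwise gives 225° — the wind blows toward the southwest.

225°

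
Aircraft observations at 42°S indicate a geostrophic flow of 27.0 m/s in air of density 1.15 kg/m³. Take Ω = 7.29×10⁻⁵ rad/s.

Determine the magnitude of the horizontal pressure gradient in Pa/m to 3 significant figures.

3.03×10⁻³ Pa/m

Coriolis parameter at 42°S:
f = 2Ω sin φ = 2 × 7.29×10⁻⁵ × sin 42° = 9.76×10⁻⁵ s⁻¹
Geostrophic balance rearranged: |∂P/∂n| = f ρ V_g
|∂P/∂n| = 9.76×10⁻⁵ × 1.15 × 27.0 = 3.03×10⁻³ Pa/m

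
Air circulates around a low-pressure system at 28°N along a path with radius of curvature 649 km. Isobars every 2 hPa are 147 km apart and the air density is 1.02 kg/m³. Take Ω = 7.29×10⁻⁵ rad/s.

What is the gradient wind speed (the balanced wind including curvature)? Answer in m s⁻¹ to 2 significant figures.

15 m s⁻¹

Coriolis parameter at 28°N:
f = 2Ω sin φ = 2 × 7.29×10⁻⁵ × sin 28° = 6.84×10⁻⁵ s⁻¹
Pressure gradient: |∂P/∂n| = 200 Pa / 147000 m = 1.36×10⁻³ Pa/m
Geostrophic speed: V_g = |∂P/∂n|/(fρ) = 1.36×10⁻³/(6.84×10⁻⁵ × 1.02) = 19.5 m/s
Around a low, centrifugal force acts outward with Coriolis, so pressure-gradient force balances both:
(1/ρ)|∂P/∂n| = fV + V²/R  →  V² + fR·V − fR·V_g = 0
With fR = 6.84×10⁻⁵ × 649×10³ m = 44.4 m/s:
V = [−fR + √((fR)² + 4 fR V_g)]/2 = [−44.4 + √(44.4² + 4×44.4×19.5)]/2 = 14.7 m/s
Subgeostrophic (V < V_g = 19.5 m/s), as expected around a low.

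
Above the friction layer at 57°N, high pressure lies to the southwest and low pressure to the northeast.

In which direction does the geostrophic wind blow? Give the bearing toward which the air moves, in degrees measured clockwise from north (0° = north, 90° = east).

135°

The pressure-gradient force points toward the northeast (bearing 045°).
Geostrophic balance: in the Northern Hemisphere the Coriolis force deflects motion to the right, so the geostrophic wind blows 90° to the right of the pressure-gradient force (low pressure on the left).
Rotating 045° by 90° clockwise gives 135° — the wind blows toward the southeast.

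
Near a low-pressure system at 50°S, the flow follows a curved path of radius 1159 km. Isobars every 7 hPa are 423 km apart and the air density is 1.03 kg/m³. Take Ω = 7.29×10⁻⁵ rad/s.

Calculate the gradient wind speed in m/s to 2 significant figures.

Coriolis parameter at 50°S:
f = 2Ω sin φ = 2 × 7.29×10⁻⁵ × sin 50° = 1.12×10⁻⁴ s⁻¹
Pressure gradient: |∂P/∂n| = 700 Pa / 423000 m = 1.65×10⁻³ Pa/m
Geostrophic speed: V_g = |∂P/∂n|/(fρ) = 1.65×10⁻³/(1.12×10⁻⁴ × 1.03) = 14.4 m/s
Around a low, centrifugal force acts outward with Coriolis, so pressure-gradient force balances both:
(1/ρ)|∂P/∂n| = fV + V²/R  →  V² + fR·V − fR·V_g = 0
With fR = 1.12×10⁻⁴ × 1159×10³ m = 129 m/s:
V = [−fR + √((fR)² + 4 fR V_g)]/2 = [−129 + √(129² + 4×129×14.4)]/2 = 13.1 m/s
Subgeostrophic (V < V_g = 14.4 m/s), as expected around a low.

13 m/s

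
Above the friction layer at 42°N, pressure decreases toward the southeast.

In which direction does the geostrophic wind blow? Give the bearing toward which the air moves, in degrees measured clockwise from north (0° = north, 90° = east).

225°

The pressure-gradient force points toward the southeast (bearing 135°).
Geostrophic balance: in the Northern Hemisphere the Coriolis force deflects motion to the right, so the geostrophic wind blows 90° to the right of the pressure-gradient force (low pressure on the left).
Rotating 135° by 90° clockwise gives 225° — the wind blows toward the southwest.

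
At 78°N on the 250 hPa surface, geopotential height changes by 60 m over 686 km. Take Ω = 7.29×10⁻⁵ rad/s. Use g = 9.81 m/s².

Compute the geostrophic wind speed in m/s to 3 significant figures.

6.02 m/s

Coriolis parameter at 78°N:
f = 2Ω sin φ = 2 × 7.29×10⁻⁵ × sin 78° = 1.43×10⁻⁴ s⁻¹
Height gradient: |∂Z/∂n| = 60 m / 686000 m = 8.75×10⁻⁵
On a pressure surface, geostrophic balance gives V_g = (g/f)|∂Z/∂n|:
V_g = 9.81 × 8.75×10⁻⁵ / 1.43×10⁻⁴ = 6.02 m/s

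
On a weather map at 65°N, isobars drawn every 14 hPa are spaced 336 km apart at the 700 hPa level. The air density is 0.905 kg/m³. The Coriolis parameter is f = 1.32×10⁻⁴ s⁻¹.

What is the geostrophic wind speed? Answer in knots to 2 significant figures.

Pressure gradient: |∂P/∂n| = 1400 Pa / 336000 m = 4.17×10⁻³ Pa/m
Geostrophic balance (pressure-gradient force = Coriolis force):
V_g = (1/(fρ)) |∂P/∂n| = 4.17×10⁻³ / (1.32×10⁻⁴ × 0.905) = 34.9 m/s
Converting: 34.9 m/s × 1.944 = 68 knots

68 knots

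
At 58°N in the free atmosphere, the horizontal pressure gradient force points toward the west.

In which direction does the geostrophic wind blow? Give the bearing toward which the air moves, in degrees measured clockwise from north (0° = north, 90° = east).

000°

The pressure-gradient force points toward the west (bearing 270°).
Geostrophic balance: in the Northern Hemisphere the Coriolis force deflects motion to the right, so the geostrophic wind blows 90° to the right of the pressure-gradient force (low pressure on the left).
Rotating 270° by 90° clockwise gives 000° — the wind blows toward the north.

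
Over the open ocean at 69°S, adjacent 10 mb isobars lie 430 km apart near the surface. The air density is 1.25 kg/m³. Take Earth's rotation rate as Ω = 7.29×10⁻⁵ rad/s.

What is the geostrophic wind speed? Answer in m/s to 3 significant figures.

13.7 m/s

Coriolis parameter at 69°S:
f = 2Ω sin φ = 2 × 7.29×10⁻⁵ × sin 69° = 1.36×10⁻⁴ s⁻¹
Pressure gradient: |∂P/∂n| = 1000 Pa / 430000 m = 2.33×10⁻³ Pa/m
Geostrophic balance (pressure-gradient force = Coriolis force):
V_g = (1/(fρ)) |∂P/∂n| = 2.33×10⁻³ / (1.36×10⁻⁴ × 1.25) = 13.7 m/s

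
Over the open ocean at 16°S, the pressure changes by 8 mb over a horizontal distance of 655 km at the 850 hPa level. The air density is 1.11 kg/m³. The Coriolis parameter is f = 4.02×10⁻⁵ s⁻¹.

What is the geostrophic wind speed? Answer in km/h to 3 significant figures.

Pressure gradient: |∂P/∂n| = 800 Pa / 655000 m = 1.22×10⁻³ Pa/m
Geostrophic balance (pressure-gradient force = Coriolis force):
V_g = (1/(fρ)) |∂P/∂n| = 1.22×10⁻³ / (4.02×10⁻⁵ × 1.11) = 27.4 m/s
Converting: 27.4 m/s × 3.6 = 98.5 km/h

98.5 km/h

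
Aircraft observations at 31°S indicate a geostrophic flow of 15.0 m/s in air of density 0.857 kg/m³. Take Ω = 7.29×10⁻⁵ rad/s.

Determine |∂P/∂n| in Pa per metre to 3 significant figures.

9.65×10⁻⁴ Pa/m

Coriolis parameter at 31°S:
f = 2Ω sin φ = 2 × 7.29×10⁻⁵ × sin 31° = 7.51×10⁻⁵ s⁻¹
Geostrophic balance rearranged: |∂P/∂n| = f ρ V_g
|∂P/∂n| = 7.51×10⁻⁵ × 0.857 × 15.0 = 9.65×10⁻⁴ Pa/m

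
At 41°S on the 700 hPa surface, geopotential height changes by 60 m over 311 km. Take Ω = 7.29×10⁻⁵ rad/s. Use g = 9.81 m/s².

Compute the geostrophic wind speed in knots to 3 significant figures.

Coriolis parameter at 41°S:
f = 2Ω sin φ = 2 × 7.29×10⁻⁵ × sin 41° = 9.57×10⁻⁵ s⁻¹
Height gradient: |∂Z/∂n| = 60 m / 311000 m = 1.93×10⁻⁴
On a pressure surface, geostrophic balance gives V_g = (g/f)|∂Z/∂n|:
V_g = 9.81 × 1.93×10⁻⁴ / 9.57×10⁻⁵ = 19.8 m/s
Converting: 19.8 m/s × 1.944 = 38.5 knots

38.5 knots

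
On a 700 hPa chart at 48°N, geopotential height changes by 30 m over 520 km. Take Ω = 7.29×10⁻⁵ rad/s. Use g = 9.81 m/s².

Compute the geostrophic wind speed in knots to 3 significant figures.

10.2 knots

Coriolis parameter at 48°N:
f = 2Ω sin φ = 2 × 7.29×10⁻⁵ × sin 48° = 1.08×10⁻⁴ s⁻¹
Height gradient: |∂Z/∂n| = 30 m / 520000 m = 5.77×10⁻⁵
On a pressure surface, geostrophic balance gives V_g = (g/f)|∂Z/∂n|:
V_g = 9.81 × 5.77×10⁻⁵ / 1.08×10⁻⁴ = 5.22 m/s
Converting: 5.22 m/s × 1.944 = 10.2 knots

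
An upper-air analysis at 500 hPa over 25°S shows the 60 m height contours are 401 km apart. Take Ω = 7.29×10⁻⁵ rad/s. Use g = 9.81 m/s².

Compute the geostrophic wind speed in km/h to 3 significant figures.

Coriolis parameter at 25°S:
f = 2Ω sin φ = 2 × 7.29×10⁻⁵ × sin 25° = 6.16×10⁻⁵ s⁻¹
Height gradient: |∂Z/∂n| = 60 m / 401000 m = 1.50×10⁻⁴
On a pressure surface, geostrophic balance gives V_g = (g/f)|∂Z/∂n|:
V_g = 9.81 × 1.50×10⁻⁴ / 6.16×10⁻⁵ = 23.8 m/s
Converting: 23.8 m/s × 3.6 = 85.8 km/h

85.8 km/h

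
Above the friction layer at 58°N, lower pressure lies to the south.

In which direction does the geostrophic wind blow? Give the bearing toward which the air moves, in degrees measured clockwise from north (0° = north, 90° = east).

The pressure-gradient force points toward the south (bearing 180°).
Geostrophic balance: in the Northern Hemisphere the Coriolis force deflects motion to the right, so the geostrophic wind blows 90° to the right of the pressure-gradient force (low pressure on the left).
Rotating 180° by 90° clockwise gives 270° — the wind blows toward the west.

270°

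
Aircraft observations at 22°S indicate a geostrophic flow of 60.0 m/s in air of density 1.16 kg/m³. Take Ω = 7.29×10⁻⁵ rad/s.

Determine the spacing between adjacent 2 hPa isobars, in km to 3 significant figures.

52.6 km

Coriolis parameter at 22°S:
f = 2Ω sin φ = 2 × 7.29×10⁻⁵ × sin 22° = 5.46×10⁻⁵ s⁻¹
Geostrophic balance rearranged: |∂P/∂n| = f ρ V_g
|∂P/∂n| = 5.46×10⁻⁵ × 1.16 × 60.0 = 3.80×10⁻³ Pa/m
Isobar spacing: Δn = ΔP/|∂P/∂n| = 200 Pa / 3.80×10⁻³ Pa/m = 52612 m ≈ 52.6 km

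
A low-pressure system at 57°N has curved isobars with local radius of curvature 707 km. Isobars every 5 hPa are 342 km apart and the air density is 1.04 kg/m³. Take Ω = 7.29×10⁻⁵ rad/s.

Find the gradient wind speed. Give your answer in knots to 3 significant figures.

Coriolis parameter at 57°N:
f = 2Ω sin φ = 2 × 7.29×10⁻⁵ × sin 57° = 1.22×10⁻⁴ s⁻¹
Pressure gradient: |∂P/∂n| = 500 Pa / 342000 m = 1.46×10⁻³ Pa/m
Geostrophic speed: V_g = |∂P/∂n|/(fρ) = 1.46×10⁻³/(1.22×10⁻⁴ × 1.04) = 11.5 m/s
Around a low, centrifugal force acts outward with Coriolis, so pressure-gradient force balances both:
(1/ρ)|∂P/∂n| = fV + V²/R  →  V² + fR·V − fR·V_g = 0
With fR = 1.22×10⁻⁴ × 707×10³ m = 86.5 m/s:
V = [−fR + √((fR)² + 4 fR V_g)]/2 = [−86.5 + √(86.5² + 4×86.5×11.5)]/2 = 10.3 m/s
Subgeostrophic (V < V_g = 11.5 m/s), as expected around a low.
Converting: 10.3 m/s × 1.944 = 20.0 knots

20.0 knots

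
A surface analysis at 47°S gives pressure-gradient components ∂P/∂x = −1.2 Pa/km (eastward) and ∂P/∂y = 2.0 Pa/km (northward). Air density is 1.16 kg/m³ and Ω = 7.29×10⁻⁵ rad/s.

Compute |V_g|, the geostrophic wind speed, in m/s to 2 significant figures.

Coriolis parameter at 47°S:
f = 2Ω sin φ = 2 × 7.29×10⁻⁵ × sin 47° = 1.07×10⁻⁴ s⁻¹
In the Southern Hemisphere f is negative: f = −1.07×10⁻⁴ s⁻¹.
Component geostrophic relations (x east, y north):
u_g = −(1/(fρ)) ∂P/∂y,  v_g = (1/(fρ)) ∂P/∂x
u_g = −(2.0×10⁻³)/(−1.07×10⁻⁴ × 1.16) = 16.2 m/s;  v_g = (−1.2×10⁻³)/(−1.07×10⁻⁴ × 1.16) = 9.70 m/s
|V_g| = √(u_g² + v_g²) = 18.9 m/s

19 m/s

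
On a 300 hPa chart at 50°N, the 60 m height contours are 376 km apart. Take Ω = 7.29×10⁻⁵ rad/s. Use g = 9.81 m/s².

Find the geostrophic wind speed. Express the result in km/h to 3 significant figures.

50.5 km/h

Coriolis parameter at 50°N:
f = 2Ω sin φ = 2 × 7.29×10⁻⁵ × sin 50° = 1.12×10⁻⁴ s⁻¹
Height gradient: |∂Z/∂n| = 60 m / 376000 m = 1.60×10⁻⁴
On a pressure surface, geostrophic balance gives V_g = (g/f)|∂Z/∂n|:
V_g = 9.81 × 1.60×10⁻⁴ / 1.12×10⁻⁴ = 14.0 m/s
Converting: 14.0 m/s × 3.6 = 50.5 km/h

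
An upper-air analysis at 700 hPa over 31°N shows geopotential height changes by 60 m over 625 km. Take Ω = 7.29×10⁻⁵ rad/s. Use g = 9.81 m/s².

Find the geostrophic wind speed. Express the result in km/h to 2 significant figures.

45 km/h

Coriolis parameter at 31°N:
f = 2Ω sin φ = 2 × 7.29×10⁻⁵ × sin 31° = 7.51×10⁻⁵ s⁻¹
Height gradient: |∂Z/∂n| = 60 m / 625000 m = 9.60×10⁻⁵
On a pressure surface, geostrophic balance gives V_g = (g/f)|∂Z/∂n|:
V_g = 9.81 × 9.60×10⁻⁵ / 7.51×10⁻⁵ = 12.5 m/s
Converting: 12.5 m/s × 3.6 = 45 km/h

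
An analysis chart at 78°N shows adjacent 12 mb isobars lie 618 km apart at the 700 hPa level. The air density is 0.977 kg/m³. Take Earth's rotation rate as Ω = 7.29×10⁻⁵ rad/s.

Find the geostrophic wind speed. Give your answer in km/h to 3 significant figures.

Coriolis parameter at 78°N:
f = 2Ω sin φ = 2 × 7.29×10⁻⁵ × sin 78° = 1.43×10⁻⁴ s⁻¹
Pressure gradient: |∂P/∂n| = 1200 Pa / 618000 m = 1.94×10⁻³ Pa/m
Geostrophic balance (pressure-gradient force = Coriolis force):
V_g = (1/(fρ)) |∂P/∂n| = 1.94×10⁻³ / (1.43×10⁻⁴ × 0.977) = 13.9 m/s
Converting: 13.9 m/s × 3.6 = 50.2 km/h

50.2 km/h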